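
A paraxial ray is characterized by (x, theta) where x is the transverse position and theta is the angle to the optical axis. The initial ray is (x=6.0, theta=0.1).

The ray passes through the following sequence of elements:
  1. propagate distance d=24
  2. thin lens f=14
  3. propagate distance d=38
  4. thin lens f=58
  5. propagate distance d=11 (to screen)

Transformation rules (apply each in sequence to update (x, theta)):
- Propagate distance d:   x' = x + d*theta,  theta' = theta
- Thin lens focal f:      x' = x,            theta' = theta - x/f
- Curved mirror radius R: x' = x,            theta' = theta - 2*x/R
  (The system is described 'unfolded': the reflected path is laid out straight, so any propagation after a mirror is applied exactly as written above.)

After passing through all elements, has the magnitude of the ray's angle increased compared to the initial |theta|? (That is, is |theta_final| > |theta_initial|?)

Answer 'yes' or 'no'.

Answer: yes

Derivation:
Initial: x=6.0000 theta=0.1000
After 1 (propagate distance d=24): x=8.4000 theta=0.1000
After 2 (thin lens f=14): x=8.4000 theta=-0.5000
After 3 (propagate distance d=38): x=-10.6000 theta=-0.5000
After 4 (thin lens f=58): x=-10.6000 theta=-46/145 (≈-0.3172)
After 5 (propagate distance d=11 (to screen)): x=-2043/145 (≈-14.0897) theta=-46/145 (≈-0.3172)
|theta_initial|=0.1000 |theta_final|=46/145 (≈0.3172) -> increased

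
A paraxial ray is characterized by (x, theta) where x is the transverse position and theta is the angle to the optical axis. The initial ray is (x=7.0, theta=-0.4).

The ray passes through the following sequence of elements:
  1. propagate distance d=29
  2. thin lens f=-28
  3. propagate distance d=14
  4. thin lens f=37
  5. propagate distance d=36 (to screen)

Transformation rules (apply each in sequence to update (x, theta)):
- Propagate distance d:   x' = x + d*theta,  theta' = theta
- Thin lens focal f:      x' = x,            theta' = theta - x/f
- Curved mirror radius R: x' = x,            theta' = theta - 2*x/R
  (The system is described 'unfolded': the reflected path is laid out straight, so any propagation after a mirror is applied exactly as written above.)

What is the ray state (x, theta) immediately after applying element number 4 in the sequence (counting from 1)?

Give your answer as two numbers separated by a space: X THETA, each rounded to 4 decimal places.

Answer: -12.5000 -0.2264

Derivation:
Initial: x=7.0000 theta=-0.4000
After 1 (propagate distance d=29): x=-4.6000 theta=-0.4000
After 2 (thin lens f=-28): x=-4.6000 theta=-79/140 (≈-0.5643)
After 3 (propagate distance d=14): x=-12.5000 theta=-79/140 (≈-0.5643)
After 4 (thin lens f=37): x=-12.5000 theta=-1173/5180 (≈-0.2264)
Rounded to 4 decimal places: x = -12.5000, theta = -0.2264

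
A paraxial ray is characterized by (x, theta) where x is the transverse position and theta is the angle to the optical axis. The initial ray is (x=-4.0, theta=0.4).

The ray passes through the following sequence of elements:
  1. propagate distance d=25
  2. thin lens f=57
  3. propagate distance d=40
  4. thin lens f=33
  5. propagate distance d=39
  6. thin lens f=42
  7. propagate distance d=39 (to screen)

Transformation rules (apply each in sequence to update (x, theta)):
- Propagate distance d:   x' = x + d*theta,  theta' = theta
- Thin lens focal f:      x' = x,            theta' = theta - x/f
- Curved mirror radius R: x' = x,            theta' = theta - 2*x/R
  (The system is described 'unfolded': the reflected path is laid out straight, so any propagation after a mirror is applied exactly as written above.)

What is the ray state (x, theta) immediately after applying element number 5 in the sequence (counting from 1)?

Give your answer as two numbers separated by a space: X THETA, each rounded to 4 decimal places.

Answer: 8.2603 -0.2443

Derivation:
Initial: x=-4.0000 theta=0.4000
After 1 (propagate distance d=25): x=6.0000 theta=0.4000
After 2 (thin lens f=57): x=6.0000 theta=28/95 (≈0.2947)
After 3 (propagate distance d=40): x=338/19 (≈17.7895) theta=28/95 (≈0.2947)
After 4 (thin lens f=33): x=338/19 (≈17.7895) theta=-766/3135 (≈-0.2443)
After 5 (propagate distance d=39): x=8632/1045 (≈8.2603) theta=-766/3135 (≈-0.2443)
Rounded to 4 decimal places: x = 8.2603, theta = -0.2443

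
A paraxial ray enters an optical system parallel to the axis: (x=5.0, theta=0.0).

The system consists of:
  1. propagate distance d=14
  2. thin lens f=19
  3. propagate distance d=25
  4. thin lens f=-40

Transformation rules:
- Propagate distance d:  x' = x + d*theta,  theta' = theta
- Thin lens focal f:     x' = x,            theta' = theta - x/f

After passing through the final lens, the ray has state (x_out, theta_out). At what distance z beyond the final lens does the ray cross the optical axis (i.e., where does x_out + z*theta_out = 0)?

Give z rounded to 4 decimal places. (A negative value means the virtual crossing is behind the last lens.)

Answer: -5.2174

Derivation:
Initial: x=5.0000 theta=0.0000
After 1 (propagate distance d=14): x=5.0000 theta=0.0000
After 2 (thin lens f=19): x=5.0000 theta=-5/19 (≈-0.2632)
After 3 (propagate distance d=25): x=-30/19 (≈-1.5789) theta=-5/19 (≈-0.2632)
After 4 (thin lens f=-40): x=-30/19 (≈-1.5789) theta=-23/76 (≈-0.3026)
z_focus = -x_out/theta_out = -(-30/19)/(-23/76) = -120/23 ≈ -5.2174
Rounded to 4 decimal places: z = -5.2174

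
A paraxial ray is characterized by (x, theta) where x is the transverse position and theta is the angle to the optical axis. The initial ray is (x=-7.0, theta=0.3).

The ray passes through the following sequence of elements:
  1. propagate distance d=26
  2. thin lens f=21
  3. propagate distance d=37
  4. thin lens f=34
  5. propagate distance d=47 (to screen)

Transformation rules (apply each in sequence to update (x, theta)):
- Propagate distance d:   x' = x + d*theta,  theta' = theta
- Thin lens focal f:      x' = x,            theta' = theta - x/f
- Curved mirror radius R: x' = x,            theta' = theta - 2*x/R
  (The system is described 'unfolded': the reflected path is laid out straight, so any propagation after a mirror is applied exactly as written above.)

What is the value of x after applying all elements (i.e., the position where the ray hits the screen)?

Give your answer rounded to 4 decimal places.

Answer: 8.2985

Derivation:
Initial: x=-7.0000 theta=0.3000
After 1 (propagate distance d=26): x=0.8000 theta=0.3000
After 2 (thin lens f=21): x=0.8000 theta=11/42 (≈0.2619)
After 3 (propagate distance d=37): x=2203/210 (≈10.4905) theta=11/42 (≈0.2619)
After 4 (thin lens f=34): x=2203/210 (≈10.4905) theta=-111/2380 (≈-0.0466)
After 5 (propagate distance d=47 (to screen)): x=59251/7140 (≈8.2985) theta=-111/2380 (≈-0.0466)
Rounded to 4 decimal places: x = 8.2985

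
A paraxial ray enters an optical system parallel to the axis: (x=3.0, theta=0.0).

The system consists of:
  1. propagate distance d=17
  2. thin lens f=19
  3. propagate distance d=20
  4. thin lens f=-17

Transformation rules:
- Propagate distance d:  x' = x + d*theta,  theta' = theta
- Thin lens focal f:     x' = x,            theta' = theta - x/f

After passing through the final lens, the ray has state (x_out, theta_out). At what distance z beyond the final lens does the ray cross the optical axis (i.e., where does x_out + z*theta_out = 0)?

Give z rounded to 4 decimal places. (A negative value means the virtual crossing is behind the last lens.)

Answer: -0.9444

Derivation:
Initial: x=3.0000 theta=0.0000
After 1 (propagate distance d=17): x=3.0000 theta=0.0000
After 2 (thin lens f=19): x=3.0000 theta=-3/19 (≈-0.1579)
After 3 (propagate distance d=20): x=-3/19 (≈-0.1579) theta=-3/19 (≈-0.1579)
After 4 (thin lens f=-17): x=-3/19 (≈-0.1579) theta=-54/323 (≈-0.1672)
z_focus = -x_out/theta_out = -(-3/19)/(-54/323) = -17/18 ≈ -0.9444
Rounded to 4 decimal places: z = -0.9444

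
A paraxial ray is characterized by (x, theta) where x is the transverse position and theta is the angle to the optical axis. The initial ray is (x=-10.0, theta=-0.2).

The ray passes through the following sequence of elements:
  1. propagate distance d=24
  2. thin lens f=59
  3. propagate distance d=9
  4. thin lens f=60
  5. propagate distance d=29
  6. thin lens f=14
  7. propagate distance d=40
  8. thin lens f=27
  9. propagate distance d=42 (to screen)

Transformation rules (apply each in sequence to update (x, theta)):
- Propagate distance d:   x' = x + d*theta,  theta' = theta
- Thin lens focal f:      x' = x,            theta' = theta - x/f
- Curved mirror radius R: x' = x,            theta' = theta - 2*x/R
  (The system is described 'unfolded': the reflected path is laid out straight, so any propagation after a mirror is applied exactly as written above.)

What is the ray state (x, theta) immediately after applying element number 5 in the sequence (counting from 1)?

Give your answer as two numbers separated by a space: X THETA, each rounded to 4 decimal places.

Initial: x=-10.0000 theta=-0.2000
After 1 (propagate distance d=24): x=-14.8000 theta=-0.2000
After 2 (thin lens f=59): x=-14.8000 theta=3/59 (≈0.0508)
After 3 (propagate distance d=9): x=-4231/295 (≈-14.3424) theta=3/59 (≈0.0508)
After 4 (thin lens f=60): x=-4231/295 (≈-14.3424) theta=5131/17700 (≈0.2899)
After 5 (propagate distance d=29): x=-105061/17700 (≈-5.9356) theta=5131/17700 (≈0.2899)
Rounded to 4 decimal places: x = -5.9356, theta = 0.2899

Answer: -5.9356 0.2899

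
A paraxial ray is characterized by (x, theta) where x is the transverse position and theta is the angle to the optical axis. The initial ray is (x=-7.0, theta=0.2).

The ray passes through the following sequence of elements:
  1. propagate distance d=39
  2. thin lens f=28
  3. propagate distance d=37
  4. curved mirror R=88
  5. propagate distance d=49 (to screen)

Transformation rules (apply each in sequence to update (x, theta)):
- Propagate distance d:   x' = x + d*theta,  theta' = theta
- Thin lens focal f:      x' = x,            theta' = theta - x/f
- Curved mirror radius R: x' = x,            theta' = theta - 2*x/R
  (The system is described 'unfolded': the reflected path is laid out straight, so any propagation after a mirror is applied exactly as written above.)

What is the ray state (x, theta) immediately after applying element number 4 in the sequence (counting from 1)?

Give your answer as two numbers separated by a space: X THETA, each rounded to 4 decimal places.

Initial: x=-7.0000 theta=0.2000
After 1 (propagate distance d=39): x=0.8000 theta=0.2000
After 2 (thin lens f=28): x=0.8000 theta=6/35 (≈0.1714)
After 3 (propagate distance d=37): x=50/7 (≈7.1429) theta=6/35 (≈0.1714)
After 4 (curved mirror R=88): x=50/7 (≈7.1429) theta=1/110 (≈0.0091)
Rounded to 4 decimal places: x = 7.1429, theta = 0.0091

Answer: 7.1429 0.0091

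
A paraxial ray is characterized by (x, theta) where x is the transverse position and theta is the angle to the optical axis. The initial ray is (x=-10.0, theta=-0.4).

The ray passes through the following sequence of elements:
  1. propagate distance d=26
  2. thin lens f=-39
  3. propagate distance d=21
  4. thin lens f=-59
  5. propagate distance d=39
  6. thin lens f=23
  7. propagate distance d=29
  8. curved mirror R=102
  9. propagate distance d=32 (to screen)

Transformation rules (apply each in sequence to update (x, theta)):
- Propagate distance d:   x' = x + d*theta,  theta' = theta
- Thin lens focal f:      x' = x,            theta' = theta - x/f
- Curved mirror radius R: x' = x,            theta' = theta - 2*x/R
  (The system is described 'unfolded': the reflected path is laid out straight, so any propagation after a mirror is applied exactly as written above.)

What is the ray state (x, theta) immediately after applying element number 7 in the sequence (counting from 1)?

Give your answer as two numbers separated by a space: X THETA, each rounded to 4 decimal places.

Answer: -19.6941 2.8410

Derivation:
Initial: x=-10.0000 theta=-0.4000
After 1 (propagate distance d=26): x=-20.4000 theta=-0.4000
After 2 (thin lens f=-39): x=-20.4000 theta=-12/13 (≈-0.9231)
After 3 (propagate distance d=21): x=-2586/65 (≈-39.7846) theta=-12/13 (≈-0.9231)
After 4 (thin lens f=-59): x=-2586/65 (≈-39.7846) theta=-6126/3835 (≈-1.5974)
After 5 (propagate distance d=39): x=-391488/3835 (≈-102.0829) theta=-6126/3835 (≈-1.5974)
After 6 (thin lens f=23): x=-391488/3835 (≈-102.0829) theta=50118/17641 (≈2.8410)
After 7 (propagate distance d=29): x=-1737114/88205 (≈-19.6941) theta=50118/17641 (≈2.8410)
Rounded to 4 decimal places: x = -19.6941, theta = 2.8410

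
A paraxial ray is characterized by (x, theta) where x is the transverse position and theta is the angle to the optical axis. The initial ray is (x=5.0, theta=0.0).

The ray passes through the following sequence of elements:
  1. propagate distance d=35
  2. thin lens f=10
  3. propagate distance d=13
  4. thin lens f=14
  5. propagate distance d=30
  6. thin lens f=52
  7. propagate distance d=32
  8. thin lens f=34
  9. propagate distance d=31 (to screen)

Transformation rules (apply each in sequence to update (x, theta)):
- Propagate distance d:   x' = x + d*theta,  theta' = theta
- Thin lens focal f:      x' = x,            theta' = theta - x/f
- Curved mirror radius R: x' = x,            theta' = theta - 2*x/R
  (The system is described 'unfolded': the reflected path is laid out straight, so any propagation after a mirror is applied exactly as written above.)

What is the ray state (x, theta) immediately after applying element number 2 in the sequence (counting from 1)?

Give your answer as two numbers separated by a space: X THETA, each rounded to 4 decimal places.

Answer: 5.0000 -0.5000

Derivation:
Initial: x=5.0000 theta=0.0000
After 1 (propagate distance d=35): x=5.0000 theta=0.0000
After 2 (thin lens f=10): x=5.0000 theta=-0.5000
Rounded to 4 decimal places: x = 5.0000, theta = -0.5000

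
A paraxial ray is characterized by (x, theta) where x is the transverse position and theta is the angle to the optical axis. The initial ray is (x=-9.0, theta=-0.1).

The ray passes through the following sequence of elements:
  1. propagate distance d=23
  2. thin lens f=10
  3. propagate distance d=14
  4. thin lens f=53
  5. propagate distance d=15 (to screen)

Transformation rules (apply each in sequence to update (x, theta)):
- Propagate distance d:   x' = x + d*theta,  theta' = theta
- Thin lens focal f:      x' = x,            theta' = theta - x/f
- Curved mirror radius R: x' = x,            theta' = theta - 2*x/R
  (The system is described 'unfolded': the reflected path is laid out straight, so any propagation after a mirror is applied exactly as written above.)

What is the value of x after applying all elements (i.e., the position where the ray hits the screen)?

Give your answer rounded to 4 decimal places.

Initial: x=-9.0000 theta=-0.1000
After 1 (propagate distance d=23): x=-11.3000 theta=-0.1000
After 2 (thin lens f=10): x=-11.3000 theta=1.0300
After 3 (propagate distance d=14): x=3.1200 theta=1.0300
After 4 (thin lens f=53): x=3.1200 theta=5147/5300 (≈0.9711)
After 5 (propagate distance d=15 (to screen)): x=93741/5300 (≈17.6870) theta=5147/5300 (≈0.9711)
Rounded to 4 decimal places: x = 17.6870

Answer: 17.6870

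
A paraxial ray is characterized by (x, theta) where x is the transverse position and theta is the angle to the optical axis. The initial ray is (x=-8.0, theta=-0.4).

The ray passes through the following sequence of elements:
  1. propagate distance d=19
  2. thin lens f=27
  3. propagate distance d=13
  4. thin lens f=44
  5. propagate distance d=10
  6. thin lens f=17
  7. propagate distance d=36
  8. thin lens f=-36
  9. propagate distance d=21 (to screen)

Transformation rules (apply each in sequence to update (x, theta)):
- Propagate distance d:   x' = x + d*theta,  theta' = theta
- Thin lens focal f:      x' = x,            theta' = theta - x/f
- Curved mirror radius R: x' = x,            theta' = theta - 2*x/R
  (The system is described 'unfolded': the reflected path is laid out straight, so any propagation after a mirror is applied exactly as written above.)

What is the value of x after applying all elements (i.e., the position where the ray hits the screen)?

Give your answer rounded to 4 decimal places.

Initial: x=-8.0000 theta=-0.4000
After 1 (propagate distance d=19): x=-15.6000 theta=-0.4000
After 2 (thin lens f=27): x=-15.6000 theta=8/45 (≈0.1778)
After 3 (propagate distance d=13): x=-598/45 (≈-13.2889) theta=8/45 (≈0.1778)
After 4 (thin lens f=44): x=-598/45 (≈-13.2889) theta=95/198 (≈0.4798)
After 5 (propagate distance d=10): x=-467/55 (≈-8.4909) theta=95/198 (≈0.4798)
After 6 (thin lens f=17): x=-467/55 (≈-8.4909) theta=16481/16830 (≈0.9793)
After 7 (propagate distance d=36): x=25023/935 (≈26.7626) theta=16481/16830 (≈0.9793)
After 8 (thin lens f=-36): x=25023/935 (≈26.7626) theta=11597/6732 (≈1.7227)
After 9 (propagate distance d=21 (to screen)): x=706171/11220 (≈62.9386) theta=11597/6732 (≈1.7227)
Rounded to 4 decimal places: x = 62.9386

Answer: 62.9386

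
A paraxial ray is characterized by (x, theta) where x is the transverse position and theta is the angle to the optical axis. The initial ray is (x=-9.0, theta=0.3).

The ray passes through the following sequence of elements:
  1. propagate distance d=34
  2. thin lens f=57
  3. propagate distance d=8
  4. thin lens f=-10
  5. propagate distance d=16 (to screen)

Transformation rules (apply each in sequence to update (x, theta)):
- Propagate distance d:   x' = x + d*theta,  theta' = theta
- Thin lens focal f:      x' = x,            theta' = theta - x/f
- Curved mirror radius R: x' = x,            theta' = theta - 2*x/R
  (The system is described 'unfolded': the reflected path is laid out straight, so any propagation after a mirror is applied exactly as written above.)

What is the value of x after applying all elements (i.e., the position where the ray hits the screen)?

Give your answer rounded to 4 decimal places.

Answer: 13.3853

Derivation:
Initial: x=-9.0000 theta=0.3000
After 1 (propagate distance d=34): x=1.2000 theta=0.3000
After 2 (thin lens f=57): x=1.2000 theta=53/190 (≈0.2789)
After 3 (propagate distance d=8): x=326/95 (≈3.4316) theta=53/190 (≈0.2789)
After 4 (thin lens f=-10): x=326/95 (≈3.4316) theta=591/950 (≈0.6221)
After 5 (propagate distance d=16 (to screen)): x=6358/475 (≈13.3853) theta=591/950 (≈0.6221)
Rounded to 4 decimal places: x = 13.3853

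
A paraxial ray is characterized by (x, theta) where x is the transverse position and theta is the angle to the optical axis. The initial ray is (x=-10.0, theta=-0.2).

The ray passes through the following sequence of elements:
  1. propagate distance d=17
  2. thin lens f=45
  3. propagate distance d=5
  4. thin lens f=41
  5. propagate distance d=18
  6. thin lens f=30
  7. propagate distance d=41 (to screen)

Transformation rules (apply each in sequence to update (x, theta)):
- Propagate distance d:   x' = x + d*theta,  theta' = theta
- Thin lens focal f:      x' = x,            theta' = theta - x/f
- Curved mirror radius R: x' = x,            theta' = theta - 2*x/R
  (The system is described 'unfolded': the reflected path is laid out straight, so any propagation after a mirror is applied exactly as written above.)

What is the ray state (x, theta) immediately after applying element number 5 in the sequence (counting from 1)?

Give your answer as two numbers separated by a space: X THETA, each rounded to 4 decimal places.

Initial: x=-10.0000 theta=-0.2000
After 1 (propagate distance d=17): x=-13.4000 theta=-0.2000
After 2 (thin lens f=45): x=-13.4000 theta=22/225 (≈0.0978)
After 3 (propagate distance d=5): x=-581/45 (≈-12.9111) theta=22/225 (≈0.0978)
After 4 (thin lens f=41): x=-581/45 (≈-12.9111) theta=423/1025 (≈0.4127)
After 5 (propagate distance d=18): x=-50579/9225 (≈-5.4828) theta=423/1025 (≈0.4127)
Rounded to 4 decimal places: x = -5.4828, theta = 0.4127

Answer: -5.4828 0.4127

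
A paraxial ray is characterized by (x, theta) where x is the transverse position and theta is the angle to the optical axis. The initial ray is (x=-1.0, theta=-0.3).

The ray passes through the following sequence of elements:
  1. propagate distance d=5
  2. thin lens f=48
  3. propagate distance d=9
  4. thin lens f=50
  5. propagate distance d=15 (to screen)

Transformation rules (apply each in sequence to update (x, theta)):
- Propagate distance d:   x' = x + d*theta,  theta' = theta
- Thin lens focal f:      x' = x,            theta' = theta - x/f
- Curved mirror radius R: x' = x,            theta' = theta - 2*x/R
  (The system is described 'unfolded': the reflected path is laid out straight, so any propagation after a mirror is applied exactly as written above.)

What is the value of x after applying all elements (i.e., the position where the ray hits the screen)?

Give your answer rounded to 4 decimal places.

Answer: -7.0306

Derivation:
Initial: x=-1.0000 theta=-0.3000
After 1 (propagate distance d=5): x=-2.5000 theta=-0.3000
After 2 (thin lens f=48): x=-2.5000 theta=-119/480 (≈-0.2479)
After 3 (propagate distance d=9): x=-757/160 (≈-4.7313) theta=-119/480 (≈-0.2479)
After 4 (thin lens f=50): x=-757/160 (≈-4.7313) theta=-3679/24000 (≈-0.1533)
After 5 (propagate distance d=15 (to screen)): x=-11249/1600 (≈-7.0306) theta=-3679/24000 (≈-0.1533)
Rounded to 4 decimal places: x = -7.0306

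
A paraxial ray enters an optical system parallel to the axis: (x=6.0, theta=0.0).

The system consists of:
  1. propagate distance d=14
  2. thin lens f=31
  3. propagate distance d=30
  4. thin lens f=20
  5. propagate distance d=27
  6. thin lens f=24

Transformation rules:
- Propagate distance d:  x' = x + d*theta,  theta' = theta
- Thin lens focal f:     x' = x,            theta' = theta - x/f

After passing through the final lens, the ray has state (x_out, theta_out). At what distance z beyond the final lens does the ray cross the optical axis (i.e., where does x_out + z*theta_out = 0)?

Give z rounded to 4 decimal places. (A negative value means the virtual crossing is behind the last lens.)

Initial: x=6.0000 theta=0.0000
After 1 (propagate distance d=14): x=6.0000 theta=0.0000
After 2 (thin lens f=31): x=6.0000 theta=-6/31 (≈-0.1935)
After 3 (propagate distance d=30): x=6/31 (≈0.1935) theta=-6/31 (≈-0.1935)
After 4 (thin lens f=20): x=6/31 (≈0.1935) theta=-63/310 (≈-0.2032)
After 5 (propagate distance d=27): x=-1641/310 (≈-5.2935) theta=-63/310 (≈-0.2032)
After 6 (thin lens f=24): x=-1641/310 (≈-5.2935) theta=43/2480 (≈0.0173)
z_focus = -x_out/theta_out = -(-1641/310)/(43/2480) = 13128/43 ≈ 305.3023
Rounded to 4 decimal places: z = 305.3023

Answer: 305.3023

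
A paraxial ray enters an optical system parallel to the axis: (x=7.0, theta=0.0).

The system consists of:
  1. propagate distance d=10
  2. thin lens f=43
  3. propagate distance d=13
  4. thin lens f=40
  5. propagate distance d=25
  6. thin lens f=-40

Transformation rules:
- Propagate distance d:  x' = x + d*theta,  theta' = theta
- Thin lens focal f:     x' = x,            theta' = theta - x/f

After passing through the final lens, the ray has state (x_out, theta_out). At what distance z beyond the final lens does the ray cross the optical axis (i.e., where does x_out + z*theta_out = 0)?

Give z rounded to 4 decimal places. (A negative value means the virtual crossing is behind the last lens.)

Answer: -6.5672

Derivation:
Initial: x=7.0000 theta=0.0000
After 1 (propagate distance d=10): x=7.0000 theta=0.0000
After 2 (thin lens f=43): x=7.0000 theta=-7/43 (≈-0.1628)
After 3 (propagate distance d=13): x=210/43 (≈4.8837) theta=-7/43 (≈-0.1628)
After 4 (thin lens f=40): x=210/43 (≈4.8837) theta=-49/172 (≈-0.2849)
After 5 (propagate distance d=25): x=-385/172 (≈-2.2384) theta=-49/172 (≈-0.2849)
After 6 (thin lens f=-40): x=-385/172 (≈-2.2384) theta=-469/1376 (≈-0.3408)
z_focus = -x_out/theta_out = -(-385/172)/(-469/1376) = -440/67 ≈ -6.5672
Rounded to 4 decimal places: z = -6.5672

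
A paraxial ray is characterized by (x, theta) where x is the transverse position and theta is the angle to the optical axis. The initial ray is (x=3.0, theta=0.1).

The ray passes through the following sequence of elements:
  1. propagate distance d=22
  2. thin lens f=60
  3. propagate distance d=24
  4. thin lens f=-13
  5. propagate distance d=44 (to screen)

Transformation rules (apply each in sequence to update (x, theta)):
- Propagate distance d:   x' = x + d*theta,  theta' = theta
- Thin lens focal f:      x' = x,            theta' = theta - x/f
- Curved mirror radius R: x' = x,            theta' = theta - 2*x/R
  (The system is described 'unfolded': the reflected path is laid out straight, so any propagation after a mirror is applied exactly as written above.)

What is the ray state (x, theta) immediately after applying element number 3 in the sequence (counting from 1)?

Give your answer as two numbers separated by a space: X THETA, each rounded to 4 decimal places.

Initial: x=3.0000 theta=0.1000
After 1 (propagate distance d=22): x=5.2000 theta=0.1000
After 2 (thin lens f=60): x=5.2000 theta=1/75 (≈0.0133)
After 3 (propagate distance d=24): x=5.5200 theta=1/75 (≈0.0133)
Rounded to 4 decimal places: x = 5.5200, theta = 0.0133

Answer: 5.5200 0.0133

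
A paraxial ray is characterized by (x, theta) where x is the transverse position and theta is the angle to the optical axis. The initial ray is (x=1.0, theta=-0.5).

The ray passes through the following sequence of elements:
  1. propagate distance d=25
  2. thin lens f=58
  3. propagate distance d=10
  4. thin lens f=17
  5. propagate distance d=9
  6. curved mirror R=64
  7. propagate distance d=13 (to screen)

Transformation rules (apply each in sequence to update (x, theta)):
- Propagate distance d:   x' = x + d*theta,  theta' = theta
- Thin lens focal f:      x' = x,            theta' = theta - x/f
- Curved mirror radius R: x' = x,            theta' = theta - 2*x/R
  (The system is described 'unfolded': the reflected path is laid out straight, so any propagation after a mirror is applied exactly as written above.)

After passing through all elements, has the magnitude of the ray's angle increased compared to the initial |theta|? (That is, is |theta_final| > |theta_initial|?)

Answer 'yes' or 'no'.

Initial: x=1.0000 theta=-0.5000
After 1 (propagate distance d=25): x=-11.5000 theta=-0.5000
After 2 (thin lens f=58): x=-11.5000 theta=-35/116 (≈-0.3017)
After 3 (propagate distance d=10): x=-421/29 (≈-14.5172) theta=-35/116 (≈-0.3017)
After 4 (thin lens f=17): x=-421/29 (≈-14.5172) theta=1089/1972 (≈0.5522)
After 5 (propagate distance d=9): x=-18827/1972 (≈-9.5472) theta=1089/1972 (≈0.5522)
After 6 (curved mirror R=64): x=-18827/1972 (≈-9.5472) theta=53675/63104 (≈0.8506)
After 7 (propagate distance d=13 (to screen)): x=95311/63104 (≈1.5104) theta=53675/63104 (≈0.8506)
|theta_initial|=0.5000 |theta_final|=53675/63104 (≈0.8506) -> increased

Answer: yes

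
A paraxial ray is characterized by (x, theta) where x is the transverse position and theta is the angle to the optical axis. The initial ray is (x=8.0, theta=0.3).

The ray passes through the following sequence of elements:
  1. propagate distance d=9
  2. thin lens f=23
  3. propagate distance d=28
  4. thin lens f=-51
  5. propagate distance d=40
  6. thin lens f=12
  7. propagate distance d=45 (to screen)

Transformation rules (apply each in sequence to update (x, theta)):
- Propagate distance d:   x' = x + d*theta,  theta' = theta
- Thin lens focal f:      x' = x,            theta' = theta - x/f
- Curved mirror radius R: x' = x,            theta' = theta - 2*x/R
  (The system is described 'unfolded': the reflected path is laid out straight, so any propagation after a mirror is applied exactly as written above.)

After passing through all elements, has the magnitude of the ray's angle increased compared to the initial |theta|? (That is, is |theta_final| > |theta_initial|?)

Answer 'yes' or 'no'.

Initial: x=8.0000 theta=0.3000
After 1 (propagate distance d=9): x=10.7000 theta=0.3000
After 2 (thin lens f=23): x=10.7000 theta=-19/115 (≈-0.1652)
After 3 (propagate distance d=28): x=1397/230 (≈6.0739) theta=-19/115 (≈-0.1652)
After 4 (thin lens f=-51): x=1397/230 (≈6.0739) theta=-541/11730 (≈-0.0461)
After 5 (propagate distance d=40): x=49607/11730 (≈4.2291) theta=-541/11730 (≈-0.0461)
After 6 (thin lens f=12): x=49607/11730 (≈4.2291) theta=-56099/140760 (≈-0.3985)
After 7 (propagate distance d=45 (to screen)): x=-27959/2040 (≈-13.7054) theta=-56099/140760 (≈-0.3985)
|theta_initial|=0.3000 |theta_final|=56099/140760 (≈0.3985) -> increased

Answer: yes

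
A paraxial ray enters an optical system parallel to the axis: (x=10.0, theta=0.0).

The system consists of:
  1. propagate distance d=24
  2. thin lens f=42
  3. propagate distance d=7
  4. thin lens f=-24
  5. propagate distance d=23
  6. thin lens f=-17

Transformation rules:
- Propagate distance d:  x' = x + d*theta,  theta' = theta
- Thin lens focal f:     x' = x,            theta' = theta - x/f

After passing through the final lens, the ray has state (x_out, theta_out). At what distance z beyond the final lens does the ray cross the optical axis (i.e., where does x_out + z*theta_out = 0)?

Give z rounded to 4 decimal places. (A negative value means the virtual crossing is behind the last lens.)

Answer: -14.5164

Derivation:
Initial: x=10.0000 theta=0.0000
After 1 (propagate distance d=24): x=10.0000 theta=0.0000
After 2 (thin lens f=42): x=10.0000 theta=-5/21 (≈-0.2381)
After 3 (propagate distance d=7): x=25/3 (≈8.3333) theta=-5/21 (≈-0.2381)
After 4 (thin lens f=-24): x=25/3 (≈8.3333) theta=55/504 (≈0.1091)
After 5 (propagate distance d=23): x=5465/504 (≈10.8433) theta=55/504 (≈0.1091)
After 6 (thin lens f=-17): x=5465/504 (≈10.8433) theta=800/1071 (≈0.7470)
z_focus = -x_out/theta_out = -(5465/504)/(800/1071) = -18581/1280 ≈ -14.5164
Rounded to 4 decimal places: z = -14.5164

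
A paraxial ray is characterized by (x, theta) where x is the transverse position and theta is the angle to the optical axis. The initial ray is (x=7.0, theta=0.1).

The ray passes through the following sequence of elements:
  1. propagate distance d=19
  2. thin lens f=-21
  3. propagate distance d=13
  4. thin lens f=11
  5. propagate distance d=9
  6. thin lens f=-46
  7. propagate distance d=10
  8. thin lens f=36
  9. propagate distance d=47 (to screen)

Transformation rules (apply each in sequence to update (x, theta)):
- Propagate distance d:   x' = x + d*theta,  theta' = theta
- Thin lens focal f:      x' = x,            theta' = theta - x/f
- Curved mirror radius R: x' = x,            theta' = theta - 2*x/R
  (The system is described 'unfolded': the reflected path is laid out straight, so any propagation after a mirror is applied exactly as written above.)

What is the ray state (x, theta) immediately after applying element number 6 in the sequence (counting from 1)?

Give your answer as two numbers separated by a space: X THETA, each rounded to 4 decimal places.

Answer: 7.5706 -0.7398

Derivation:
Initial: x=7.0000 theta=0.1000
After 1 (propagate distance d=19): x=8.9000 theta=0.1000
After 2 (thin lens f=-21): x=8.9000 theta=11/21 (≈0.5238)
After 3 (propagate distance d=13): x=3299/210 (≈15.7095) theta=11/21 (≈0.5238)
After 4 (thin lens f=11): x=3299/210 (≈15.7095) theta=-2089/2310 (≈-0.9043)
After 5 (propagate distance d=9): x=8744/1155 (≈7.5706) theta=-2089/2310 (≈-0.9043)
After 6 (thin lens f=-46): x=8744/1155 (≈7.5706) theta=-1191/1610 (≈-0.7398)
Rounded to 4 decimal places: x = 7.5706, theta = -0.7398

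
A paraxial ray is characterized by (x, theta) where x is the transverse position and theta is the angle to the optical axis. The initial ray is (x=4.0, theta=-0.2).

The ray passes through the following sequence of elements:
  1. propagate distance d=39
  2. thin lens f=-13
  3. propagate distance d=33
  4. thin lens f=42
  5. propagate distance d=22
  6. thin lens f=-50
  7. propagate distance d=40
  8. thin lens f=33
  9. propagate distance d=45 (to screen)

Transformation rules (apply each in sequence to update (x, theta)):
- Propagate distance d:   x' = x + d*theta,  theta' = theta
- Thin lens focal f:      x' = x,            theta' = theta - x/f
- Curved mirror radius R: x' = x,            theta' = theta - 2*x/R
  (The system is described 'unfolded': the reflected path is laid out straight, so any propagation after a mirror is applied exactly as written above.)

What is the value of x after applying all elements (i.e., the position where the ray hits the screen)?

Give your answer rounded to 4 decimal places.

Initial: x=4.0000 theta=-0.2000
After 1 (propagate distance d=39): x=-3.8000 theta=-0.2000
After 2 (thin lens f=-13): x=-3.8000 theta=-32/65 (≈-0.4923)
After 3 (propagate distance d=33): x=-1303/65 (≈-20.0462) theta=-32/65 (≈-0.4923)
After 4 (thin lens f=42): x=-1303/65 (≈-20.0462) theta=-41/2730 (≈-0.0150)
After 5 (propagate distance d=22): x=-27814/1365 (≈-20.3766) theta=-41/2730 (≈-0.0150)
After 6 (thin lens f=-50): x=-27814/1365 (≈-20.3766) theta=-9613/22750 (≈-0.4225)
After 7 (propagate distance d=40): x=-254426/6825 (≈-37.2785) theta=-9613/22750 (≈-0.4225)
After 8 (thin lens f=33): x=-254426/6825 (≈-37.2785) theta=1592573/2252250 (≈0.7071)
After 9 (propagate distance d=45 (to screen)): x=-819653/150150 (≈-5.4589) theta=1592573/2252250 (≈0.7071)
Rounded to 4 decimal places: x = -5.4589

Answer: -5.4589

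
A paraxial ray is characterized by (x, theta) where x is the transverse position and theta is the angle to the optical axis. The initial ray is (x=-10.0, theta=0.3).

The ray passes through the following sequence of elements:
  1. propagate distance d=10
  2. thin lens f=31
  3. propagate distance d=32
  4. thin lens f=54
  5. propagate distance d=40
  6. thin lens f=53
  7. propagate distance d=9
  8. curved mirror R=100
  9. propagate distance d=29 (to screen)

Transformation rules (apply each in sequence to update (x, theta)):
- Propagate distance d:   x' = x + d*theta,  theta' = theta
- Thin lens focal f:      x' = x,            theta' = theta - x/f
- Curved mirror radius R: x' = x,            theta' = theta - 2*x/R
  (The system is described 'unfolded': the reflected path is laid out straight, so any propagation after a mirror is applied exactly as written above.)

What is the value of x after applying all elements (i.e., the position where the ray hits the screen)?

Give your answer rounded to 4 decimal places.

Initial: x=-10.0000 theta=0.3000
After 1 (propagate distance d=10): x=-7.0000 theta=0.3000
After 2 (thin lens f=31): x=-7.0000 theta=163/310 (≈0.5258)
After 3 (propagate distance d=32): x=1523/155 (≈9.8258) theta=163/310 (≈0.5258)
After 4 (thin lens f=54): x=1523/155 (≈9.8258) theta=1439/4185 (≈0.3438)
After 5 (propagate distance d=40): x=98681/4185 (≈23.5797) theta=1439/4185 (≈0.3438)
After 6 (thin lens f=53): x=98681/4185 (≈23.5797) theta=-22414/221805 (≈-0.1011)
After 7 (propagate distance d=9): x=5028367/221805 (≈22.6702) theta=-22414/221805 (≈-0.1011)
After 8 (curved mirror R=100): x=5028367/221805 (≈22.6702) theta=-66119/119250 (≈-0.5545)
After 9 (propagate distance d=29 (to screen)): x=73095407/11090250 (≈6.5910) theta=-66119/119250 (≈-0.5545)
Rounded to 4 decimal places: x = 6.5910

Answer: 6.5910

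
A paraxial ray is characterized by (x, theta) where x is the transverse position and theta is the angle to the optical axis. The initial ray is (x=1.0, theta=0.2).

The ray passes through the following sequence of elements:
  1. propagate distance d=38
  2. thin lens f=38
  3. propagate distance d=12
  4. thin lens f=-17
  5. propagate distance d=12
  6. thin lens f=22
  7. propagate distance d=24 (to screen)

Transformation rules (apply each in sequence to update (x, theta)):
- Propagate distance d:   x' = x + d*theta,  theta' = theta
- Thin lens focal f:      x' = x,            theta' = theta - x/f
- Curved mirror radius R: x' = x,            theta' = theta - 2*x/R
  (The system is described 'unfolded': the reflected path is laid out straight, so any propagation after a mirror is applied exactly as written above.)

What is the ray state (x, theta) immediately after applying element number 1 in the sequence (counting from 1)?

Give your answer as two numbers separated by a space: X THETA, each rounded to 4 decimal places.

Answer: 8.6000 0.2000

Derivation:
Initial: x=1.0000 theta=0.2000
After 1 (propagate distance d=38): x=8.6000 theta=0.2000
Rounded to 4 decimal places: x = 8.6000, theta = 0.2000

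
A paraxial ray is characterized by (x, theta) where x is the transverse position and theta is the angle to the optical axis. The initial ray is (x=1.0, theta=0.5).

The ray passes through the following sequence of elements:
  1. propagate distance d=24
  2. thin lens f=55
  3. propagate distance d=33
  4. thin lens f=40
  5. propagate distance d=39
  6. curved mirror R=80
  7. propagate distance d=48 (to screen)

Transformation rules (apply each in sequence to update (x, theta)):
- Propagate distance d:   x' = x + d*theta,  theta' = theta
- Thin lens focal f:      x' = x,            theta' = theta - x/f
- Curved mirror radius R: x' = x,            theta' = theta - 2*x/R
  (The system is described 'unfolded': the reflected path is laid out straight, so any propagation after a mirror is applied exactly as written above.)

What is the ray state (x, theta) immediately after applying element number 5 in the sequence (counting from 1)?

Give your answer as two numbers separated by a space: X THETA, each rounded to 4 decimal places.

Initial: x=1.0000 theta=0.5000
After 1 (propagate distance d=24): x=13.0000 theta=0.5000
After 2 (thin lens f=55): x=13.0000 theta=29/110 (≈0.2636)
After 3 (propagate distance d=33): x=21.7000 theta=29/110 (≈0.2636)
After 4 (thin lens f=40): x=21.7000 theta=-1227/4400 (≈-0.2789)
After 5 (propagate distance d=39): x=47627/4400 (≈10.8243) theta=-1227/4400 (≈-0.2789)
Rounded to 4 decimal places: x = 10.8243, theta = -0.2789

Answer: 10.8243 -0.2789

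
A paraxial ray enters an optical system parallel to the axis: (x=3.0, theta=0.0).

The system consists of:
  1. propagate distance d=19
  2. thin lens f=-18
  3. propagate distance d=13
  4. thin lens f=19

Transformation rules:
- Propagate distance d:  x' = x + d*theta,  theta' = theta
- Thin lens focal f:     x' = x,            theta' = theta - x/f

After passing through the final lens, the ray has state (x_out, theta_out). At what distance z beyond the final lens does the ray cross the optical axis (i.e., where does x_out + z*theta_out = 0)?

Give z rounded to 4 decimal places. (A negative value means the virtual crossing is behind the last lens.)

Answer: 49.0833

Derivation:
Initial: x=3.0000 theta=0.0000
After 1 (propagate distance d=19): x=3.0000 theta=0.0000
After 2 (thin lens f=-18): x=3.0000 theta=1/6 (≈0.1667)
After 3 (propagate distance d=13): x=31/6 (≈5.1667) theta=1/6 (≈0.1667)
After 4 (thin lens f=19): x=31/6 (≈5.1667) theta=-2/19 (≈-0.1053)
z_focus = -x_out/theta_out = -(31/6)/(-2/19) = 589/12 ≈ 49.0833
Rounded to 4 decimal places: z = 49.0833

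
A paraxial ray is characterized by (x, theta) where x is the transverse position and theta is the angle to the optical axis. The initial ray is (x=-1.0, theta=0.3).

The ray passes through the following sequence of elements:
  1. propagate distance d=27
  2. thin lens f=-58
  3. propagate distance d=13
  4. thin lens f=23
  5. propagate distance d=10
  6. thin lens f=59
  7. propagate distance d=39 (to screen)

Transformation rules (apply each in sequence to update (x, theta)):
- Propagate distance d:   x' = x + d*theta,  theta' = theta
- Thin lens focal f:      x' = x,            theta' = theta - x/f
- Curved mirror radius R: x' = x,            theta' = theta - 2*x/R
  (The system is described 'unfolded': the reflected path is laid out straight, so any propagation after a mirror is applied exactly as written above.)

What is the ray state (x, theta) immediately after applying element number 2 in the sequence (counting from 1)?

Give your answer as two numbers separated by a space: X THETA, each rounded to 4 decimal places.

Initial: x=-1.0000 theta=0.3000
After 1 (propagate distance d=27): x=7.1000 theta=0.3000
After 2 (thin lens f=-58): x=7.1000 theta=49/116 (≈0.4224)
Rounded to 4 decimal places: x = 7.1000, theta = 0.4224

Answer: 7.1000 0.4224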